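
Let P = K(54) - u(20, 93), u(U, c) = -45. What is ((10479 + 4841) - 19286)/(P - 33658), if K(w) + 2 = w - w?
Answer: 1322/11205 ≈ 0.11798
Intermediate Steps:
K(w) = -2 (K(w) = -2 + (w - w) = -2 + 0 = -2)
P = 43 (P = -2 - 1*(-45) = -2 + 45 = 43)
((10479 + 4841) - 19286)/(P - 33658) = ((10479 + 4841) - 19286)/(43 - 33658) = (15320 - 19286)/(-33615) = -3966*(-1/33615) = 1322/11205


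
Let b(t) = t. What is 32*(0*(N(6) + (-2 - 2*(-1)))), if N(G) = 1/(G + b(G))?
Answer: 0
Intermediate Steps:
N(G) = 1/(2*G) (N(G) = 1/(G + G) = 1/(2*G))
32*(0*(N(6) + (-2 - 2*(-1)))) = 32*(0*((½)/6 + (-2 - 2*(-1)))) = 32*(0*((½)*(⅙) + (-2 + 2))) = 32*(0*(1/12 + 0)) = 32*(0*(1/12)) = 32*0 = 0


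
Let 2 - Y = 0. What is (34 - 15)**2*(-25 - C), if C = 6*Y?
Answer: -13357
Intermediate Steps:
Y = 2 (Y = 2 - 1*0 = 2 + 0 = 2)
C = 12 (C = 6*2 = 12)
(34 - 15)**2*(-25 - C) = (34 - 15)**2*(-25 - 1*12) = 19**2*(-25 - 12) = 361*(-37) = -13357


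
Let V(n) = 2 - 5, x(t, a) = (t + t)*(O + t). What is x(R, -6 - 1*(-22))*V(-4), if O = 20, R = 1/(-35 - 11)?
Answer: 2757/1058 ≈ 2.6059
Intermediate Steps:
R = -1/46 (R = 1/(-46) = -1/46 ≈ -0.021739)
x(t, a) = 2*t*(20 + t) (x(t, a) = (t + t)*(20 + t) = (2*t)*(20 + t) = 2*t*(20 + t))
V(n) = -3
x(R, -6 - 1*(-22))*V(-4) = (2*(-1/46)*(20 - 1/46))*(-3) = (2*(-1/46)*(919/46))*(-3) = -919/1058*(-3) = 2757/1058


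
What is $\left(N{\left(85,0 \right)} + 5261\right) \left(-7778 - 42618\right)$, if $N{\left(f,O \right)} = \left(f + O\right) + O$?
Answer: $-269417016$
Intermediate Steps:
$N{\left(f,O \right)} = f + 2 O$ ($N{\left(f,O \right)} = \left(O + f\right) + O = f + 2 O$)
$\left(N{\left(85,0 \right)} + 5261\right) \left(-7778 - 42618\right) = \left(\left(85 + 2 \cdot 0\right) + 5261\right) \left(-7778 - 42618\right) = \left(\left(85 + 0\right) + 5261\right) \left(-50396\right) = \left(85 + 5261\right) \left(-50396\right) = 5346 \left(-50396\right) = -269417016$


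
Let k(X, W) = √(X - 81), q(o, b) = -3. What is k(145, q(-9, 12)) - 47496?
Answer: -47488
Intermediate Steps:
k(X, W) = √(-81 + X)
k(145, q(-9, 12)) - 47496 = √(-81 + 145) - 47496 = √64 - 47496 = 8 - 47496 = -47488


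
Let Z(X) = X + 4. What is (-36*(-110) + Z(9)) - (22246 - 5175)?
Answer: -13098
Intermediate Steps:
Z(X) = 4 + X
(-36*(-110) + Z(9)) - (22246 - 5175) = (-36*(-110) + (4 + 9)) - (22246 - 5175) = (3960 + 13) - 1*17071 = 3973 - 17071 = -13098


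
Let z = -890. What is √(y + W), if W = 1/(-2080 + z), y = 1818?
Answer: √1781821470/990 ≈ 42.638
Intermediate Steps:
W = -1/2970 (W = 1/(-2080 - 890) = 1/(-2970) = -1/2970 ≈ -0.00033670)
√(y + W) = √(1818 - 1/2970) = √(5399459/2970) = √1781821470/990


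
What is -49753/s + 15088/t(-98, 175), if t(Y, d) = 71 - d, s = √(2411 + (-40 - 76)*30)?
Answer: -1886/13 + 49753*I*√1069/1069 ≈ -145.08 + 1521.7*I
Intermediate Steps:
s = I*√1069 (s = √(2411 - 116*30) = √(2411 - 3480) = √(-1069) = I*√1069 ≈ 32.696*I)
-49753/s + 15088/t(-98, 175) = -49753*(-I*√1069/1069) + 15088/(71 - 1*175) = -(-49753)*I*√1069/1069 + 15088/(71 - 175) = 49753*I*√1069/1069 + 15088/(-104) = 49753*I*√1069/1069 + 15088*(-1/104) = 49753*I*√1069/1069 - 1886/13 = -1886/13 + 49753*I*√1069/1069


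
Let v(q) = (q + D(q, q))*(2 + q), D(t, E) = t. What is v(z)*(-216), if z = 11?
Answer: -61776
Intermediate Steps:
v(q) = 2*q*(2 + q) (v(q) = (q + q)*(2 + q) = (2*q)*(2 + q) = 2*q*(2 + q))
v(z)*(-216) = (2*11*(2 + 11))*(-216) = (2*11*13)*(-216) = 286*(-216) = -61776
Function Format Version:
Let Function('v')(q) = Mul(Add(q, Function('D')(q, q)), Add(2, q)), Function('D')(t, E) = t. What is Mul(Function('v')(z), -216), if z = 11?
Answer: -61776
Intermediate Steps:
Function('v')(q) = Mul(2, q, Add(2, q)) (Function('v')(q) = Mul(Add(q, q), Add(2, q)) = Mul(Mul(2, q), Add(2, q)) = Mul(2, q, Add(2, q)))
Mul(Function('v')(z), -216) = Mul(Mul(2, 11, Add(2, 11)), -216) = Mul(Mul(2, 11, 13), -216) = Mul(286, -216) = -61776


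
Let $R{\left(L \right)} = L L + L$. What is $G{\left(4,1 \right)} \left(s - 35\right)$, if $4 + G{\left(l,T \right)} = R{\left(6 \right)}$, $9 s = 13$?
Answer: $- \frac{11476}{9} \approx -1275.1$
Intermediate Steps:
$s = \frac{13}{9}$ ($s = \frac{1}{9} \cdot 13 = \frac{13}{9} \approx 1.4444$)
$R{\left(L \right)} = L + L^{2}$ ($R{\left(L \right)} = L^{2} + L = L + L^{2}$)
$G{\left(l,T \right)} = 38$ ($G{\left(l,T \right)} = -4 + 6 \left(1 + 6\right) = -4 + 6 \cdot 7 = -4 + 42 = 38$)
$G{\left(4,1 \right)} \left(s - 35\right) = 38 \left(\frac{13}{9} - 35\right) = 38 \left(- \frac{302}{9}\right) = - \frac{11476}{9}$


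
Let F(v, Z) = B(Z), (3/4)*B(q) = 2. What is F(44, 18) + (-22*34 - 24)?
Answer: -2308/3 ≈ -769.33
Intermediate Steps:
B(q) = 8/3 (B(q) = (4/3)*2 = 8/3)
F(v, Z) = 8/3
F(44, 18) + (-22*34 - 24) = 8/3 + (-22*34 - 24) = 8/3 + (-748 - 24) = 8/3 - 772 = -2308/3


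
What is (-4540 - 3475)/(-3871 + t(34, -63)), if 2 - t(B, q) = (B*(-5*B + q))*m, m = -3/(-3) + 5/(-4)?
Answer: 16030/11699 ≈ 1.3702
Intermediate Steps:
m = -1/4 (m = -3*(-1/3) + 5*(-1/4) = 1 - 5/4 = -1/4 ≈ -0.25000)
t(B, q) = 2 + B*(q - 5*B)/4 (t(B, q) = 2 - B*(-5*B + q)*(-1)/4 = 2 - B*(q - 5*B)*(-1)/4 = 2 - (-1)*B*(q - 5*B)/4 = 2 + B*(q - 5*B)/4)
(-4540 - 3475)/(-3871 + t(34, -63)) = (-4540 - 3475)/(-3871 + (2 - 5/4*34**2 + (1/4)*34*(-63))) = -8015/(-3871 + (2 - 5/4*1156 - 1071/2)) = -8015/(-3871 + (2 - 1445 - 1071/2)) = -8015/(-3871 - 3957/2) = -8015/(-11699/2) = -8015*(-2/11699) = 16030/11699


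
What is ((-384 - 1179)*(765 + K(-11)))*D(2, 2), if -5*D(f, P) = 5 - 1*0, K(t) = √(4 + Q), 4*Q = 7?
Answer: 1195695 + 1563*√23/2 ≈ 1.1994e+6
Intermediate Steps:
Q = 7/4 (Q = (¼)*7 = 7/4 ≈ 1.7500)
K(t) = √23/2 (K(t) = √(4 + 7/4) = √(23/4) = √23/2)
D(f, P) = -1 (D(f, P) = -(5 - 1*0)/5 = -(5 + 0)/5 = -⅕*5 = -1)
((-384 - 1179)*(765 + K(-11)))*D(2, 2) = ((-384 - 1179)*(765 + √23/2))*(-1) = -1563*(765 + √23/2)*(-1) = (-1195695 - 1563*√23/2)*(-1) = 1195695 + 1563*√23/2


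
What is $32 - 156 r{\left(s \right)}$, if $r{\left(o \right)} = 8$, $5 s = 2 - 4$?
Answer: $-1216$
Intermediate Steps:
$s = - \frac{2}{5}$ ($s = \frac{2 - 4}{5} = \frac{1}{5} \left(-2\right) = - \frac{2}{5} \approx -0.4$)
$32 - 156 r{\left(s \right)} = 32 - 1248 = -1216$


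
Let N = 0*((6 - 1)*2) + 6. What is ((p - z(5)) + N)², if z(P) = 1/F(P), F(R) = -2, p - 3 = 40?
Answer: 9801/4 ≈ 2450.3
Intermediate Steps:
p = 43 (p = 3 + 40 = 43)
z(P) = -½ (z(P) = 1/(-2) = -½)
N = 6 (N = 0*(5*2) + 6 = 0*10 + 6 = 0 + 6 = 6)
((p - z(5)) + N)² = ((43 - 1*(-½)) + 6)² = ((43 + ½) + 6)² = (87/2 + 6)² = (99/2)² = 9801/4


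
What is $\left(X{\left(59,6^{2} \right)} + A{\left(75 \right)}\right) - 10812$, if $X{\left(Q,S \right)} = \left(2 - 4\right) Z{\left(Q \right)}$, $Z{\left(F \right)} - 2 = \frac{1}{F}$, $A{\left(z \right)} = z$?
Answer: $- \frac{633721}{59} \approx -10741.0$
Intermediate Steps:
$Z{\left(F \right)} = 2 + \frac{1}{F}$
$X{\left(Q,S \right)} = -4 - \frac{2}{Q}$ ($X{\left(Q,S \right)} = \left(2 - 4\right) \left(2 + \frac{1}{Q}\right) = - 2 \left(2 + \frac{1}{Q}\right) = -4 - \frac{2}{Q}$)
$\left(X{\left(59,6^{2} \right)} + A{\left(75 \right)}\right) - 10812 = \left(\left(-4 - \frac{2}{59}\right) + 75\right) - 10812 = \left(- \frac{238}{59} + 75\right) - 10812 = \frac{4187}{59} - 10812 = - \frac{633721}{59}$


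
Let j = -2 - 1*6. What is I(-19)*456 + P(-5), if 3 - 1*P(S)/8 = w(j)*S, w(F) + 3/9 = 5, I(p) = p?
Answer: -25360/3 ≈ -8453.3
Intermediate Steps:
j = -8 (j = -2 - 6 = -8)
w(F) = 14/3 (w(F) = -⅓ + 5 = 14/3)
P(S) = 24 - 112*S/3
I(-19)*456 + P(-5) = -19*456 + (24 - 112/3*(-5)) = -8664 + (24 + 560/3) = -8664 + 632/3 = -25360/3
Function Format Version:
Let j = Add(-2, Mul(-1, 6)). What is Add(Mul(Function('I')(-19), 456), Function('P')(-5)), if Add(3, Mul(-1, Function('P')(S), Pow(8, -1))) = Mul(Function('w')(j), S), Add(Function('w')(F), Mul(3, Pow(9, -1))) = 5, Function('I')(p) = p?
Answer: Rational(-25360, 3) ≈ -8453.3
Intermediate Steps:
j = -8 (j = Add(-2, -6) = -8)
Function('w')(F) = Rational(14, 3) (Function('w')(F) = Add(Rational(-1, 3), 5) = Rational(14, 3))
Function('P')(S) = Add(24, Mul(Rational(-112, 3), S)) (Function('P')(S) = Add(24, Mul(-8, Mul(Rational(14, 3), S))) = Add(24, Mul(Rational(-112, 3), S)))
Add(Mul(Function('I')(-19), 456), Function('P')(-5)) = Add(Mul(-19, 456), Add(24, Mul(Rational(-112, 3), -5))) = Add(-8664, Add(24, Rational(560, 3))) = Add(-8664, Rational(632, 3)) = Rational(-25360, 3)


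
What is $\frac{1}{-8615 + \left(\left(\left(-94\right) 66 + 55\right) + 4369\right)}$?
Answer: $- \frac{1}{10395} \approx -9.62 \cdot 10^{-5}$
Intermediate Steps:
$\frac{1}{-8615 + \left(\left(\left(-94\right) 66 + 55\right) + 4369\right)} = \frac{1}{-8615 + \left(\left(-6204 + 55\right) + 4369\right)} = \frac{1}{-8615 + \left(-6149 + 4369\right)} = \frac{1}{-8615 - 1780} = \frac{1}{-10395} = - \frac{1}{10395}$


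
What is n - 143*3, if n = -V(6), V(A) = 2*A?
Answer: -441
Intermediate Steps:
n = -12 (n = -2*6 = -1*12 = -12)
n - 143*3 = -12 - 143*3 = -12 - 429 = -441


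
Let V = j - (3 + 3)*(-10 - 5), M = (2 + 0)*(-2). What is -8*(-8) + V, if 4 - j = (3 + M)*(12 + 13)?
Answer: 183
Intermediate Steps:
M = -4 (M = 2*(-2) = -4)
j = 29 (j = 4 - (3 - 4)*(12 + 13) = 4 - (-1)*25 = 4 - 1*(-25) = 4 + 25 = 29)
V = 119 (V = 29 - (3 + 3)*(-10 - 5) = 29 - 6*(-15) = 29 - 1*(-90) = 29 + 90 = 119)
-8*(-8) + V = -8*(-8) + 119 = 64 + 119 = 183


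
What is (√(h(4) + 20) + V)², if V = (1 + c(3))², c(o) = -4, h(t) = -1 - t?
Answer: (9 + √15)² ≈ 165.71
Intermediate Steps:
V = 9 (V = (1 - 4)² = (-3)² = 9)
(√(h(4) + 20) + V)² = (√((-1 - 1*4) + 20) + 9)² = (√((-1 - 4) + 20) + 9)² = (√(-5 + 20) + 9)² = (√15 + 9)² = (9 + √15)²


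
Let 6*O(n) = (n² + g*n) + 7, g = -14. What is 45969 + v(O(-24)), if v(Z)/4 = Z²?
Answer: 1258282/9 ≈ 1.3981e+5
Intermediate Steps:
O(n) = 7/6 - 7*n/3 + n²/6 (O(n) = ((n² - 14*n) + 7)/6 = (7 + n² - 14*n)/6 = 7/6 - 7*n/3 + n²/6)
v(Z) = 4*Z²
45969 + v(O(-24)) = 45969 + 4*(7/6 - 7/3*(-24) + (⅙)*(-24)²)² = 45969 + 4*(7/6 + 56 + (⅙)*576)² = 45969 + 4*(7/6 + 56 + 96)² = 45969 + 4*(919/6)² = 45969 + 4*(844561/36) = 45969 + 844561/9 = 1258282/9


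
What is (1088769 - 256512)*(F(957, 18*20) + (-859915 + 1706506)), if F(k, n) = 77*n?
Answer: 727651449927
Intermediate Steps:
(1088769 - 256512)*(F(957, 18*20) + (-859915 + 1706506)) = (1088769 - 256512)*(77*(18*20) + (-859915 + 1706506)) = 832257*(77*360 + 846591) = 832257*(27720 + 846591) = 832257*874311 = 727651449927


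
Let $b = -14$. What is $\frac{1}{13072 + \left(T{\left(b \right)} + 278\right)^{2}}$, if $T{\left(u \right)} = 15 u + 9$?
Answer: $\frac{1}{19001} \approx 5.2629 \cdot 10^{-5}$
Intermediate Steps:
$T{\left(u \right)} = 9 + 15 u$
$\frac{1}{13072 + \left(T{\left(b \right)} + 278\right)^{2}} = \frac{1}{13072 + \left(\left(9 + 15 \left(-14\right)\right) + 278\right)^{2}} = \frac{1}{13072 + \left(\left(9 - 210\right) + 278\right)^{2}} = \frac{1}{13072 + \left(-201 + 278\right)^{2}} = \frac{1}{13072 + 77^{2}} = \frac{1}{13072 + 5929} = \frac{1}{19001}$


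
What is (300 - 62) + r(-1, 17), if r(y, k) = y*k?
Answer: 221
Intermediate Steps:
r(y, k) = k*y
(300 - 62) + r(-1, 17) = (300 - 62) + 17*(-1) = 238 - 17 = 221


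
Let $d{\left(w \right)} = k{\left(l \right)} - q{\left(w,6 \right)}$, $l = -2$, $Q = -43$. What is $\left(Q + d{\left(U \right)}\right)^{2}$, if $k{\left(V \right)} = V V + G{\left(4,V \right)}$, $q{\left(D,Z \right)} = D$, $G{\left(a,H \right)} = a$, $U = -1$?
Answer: $1156$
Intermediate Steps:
$k{\left(V \right)} = 4 + V^{2}$ ($k{\left(V \right)} = V V + 4 = V^{2} + 4 = 4 + V^{2}$)
$d{\left(w \right)} = 8 - w$ ($d{\left(w \right)} = \left(4 + \left(-2\right)^{2}\right) - w = \left(4 + 4\right) - w = 8 - w$)
$\left(Q + d{\left(U \right)}\right)^{2} = \left(-43 + \left(8 - -1\right)\right)^{2} = \left(-43 + \left(8 + 1\right)\right)^{2} = \left(-43 + 9\right)^{2} = \left(-34\right)^{2} = 1156$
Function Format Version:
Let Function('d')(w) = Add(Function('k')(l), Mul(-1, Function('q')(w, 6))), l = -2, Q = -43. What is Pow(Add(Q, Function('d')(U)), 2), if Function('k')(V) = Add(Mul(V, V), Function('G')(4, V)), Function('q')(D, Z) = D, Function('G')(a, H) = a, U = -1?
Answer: 1156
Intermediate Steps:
Function('k')(V) = Add(4, Pow(V, 2)) (Function('k')(V) = Add(Mul(V, V), 4) = Add(Pow(V, 2), 4) = Add(4, Pow(V, 2)))
Function('d')(w) = Add(8, Mul(-1, w)) (Function('d')(w) = Add(Add(4, Pow(-2, 2)), Mul(-1, w)) = Add(Add(4, 4), Mul(-1, w)) = Add(8, Mul(-1, w)))
Pow(Add(Q, Function('d')(U)), 2) = Pow(Add(-43, Add(8, Mul(-1, -1))), 2) = Pow(Add(-43, Add(8, 1)), 2) = Pow(Add(-43, 9), 2) = Pow(-34, 2) = 1156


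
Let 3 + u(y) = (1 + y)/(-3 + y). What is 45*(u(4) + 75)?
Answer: 3465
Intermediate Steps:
u(y) = -3 + (1 + y)/(-3 + y)
45*(u(4) + 75) = 45*(2*(5 - 1*4)/(-3 + 4) + 75) = 45*(2*(5 - 4)/1 + 75) = 45*(2*1*1 + 75) = 45*(2 + 75) = 45*77 = 3465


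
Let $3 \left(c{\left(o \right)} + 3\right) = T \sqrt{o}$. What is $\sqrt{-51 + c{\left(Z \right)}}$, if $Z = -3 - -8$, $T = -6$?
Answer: $\sqrt{-54 - 2 \sqrt{5}} \approx 7.6467 i$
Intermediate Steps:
$Z = 5$ ($Z = -3 + 8 = 5$)
$c{\left(o \right)} = -3 - 2 \sqrt{o}$ ($c{\left(o \right)} = -3 + \frac{\left(-6\right) \sqrt{o}}{3} = -3 - 2 \sqrt{o}$)
$\sqrt{-51 + c{\left(Z \right)}} = \sqrt{-51 - \left(3 + 2 \sqrt{5}\right)} = \sqrt{-54 - 2 \sqrt{5}}$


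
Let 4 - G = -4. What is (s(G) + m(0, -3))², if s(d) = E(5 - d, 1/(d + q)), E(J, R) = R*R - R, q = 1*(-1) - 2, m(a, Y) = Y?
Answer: 6241/625 ≈ 9.9856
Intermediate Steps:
G = 8 (G = 4 - 1*(-4) = 4 + 4 = 8)
q = -3 (q = -1 - 2 = -3)
E(J, R) = R² - R
s(d) = (-1 + 1/(-3 + d))/(-3 + d) (s(d) = (-1 + 1/(d - 3))/(d - 3) = (-1 + 1/(-3 + d))/(-3 + d))
(s(G) + m(0, -3))² = ((4 - 1*8)/(-3 + 8)² - 3)² = ((4 - 8)/5² - 3)² = ((1/25)*(-4) - 3)² = (-4/25 - 3)² = (-79/25)² = 6241/625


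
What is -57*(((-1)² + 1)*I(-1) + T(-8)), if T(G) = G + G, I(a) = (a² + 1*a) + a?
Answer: 1026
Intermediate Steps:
I(a) = a² + 2*a (I(a) = (a² + a) + a = (a + a²) + a = a² + 2*a)
T(G) = 2*G
-57*(((-1)² + 1)*I(-1) + T(-8)) = -57*(((-1)² + 1)*(-(2 - 1)) + 2*(-8)) = -57*((1 + 1)*(-1*1) - 16) = -57*(2*(-1) - 16) = -57*(-2 - 16) = -57*(-18) = 1026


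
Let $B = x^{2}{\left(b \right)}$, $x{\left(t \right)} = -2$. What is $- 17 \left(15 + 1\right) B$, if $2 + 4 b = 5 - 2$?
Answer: $-1088$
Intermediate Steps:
$b = \frac{1}{4}$ ($b = - \frac{1}{2} + \frac{5 - 2}{4} = - \frac{1}{2} + \frac{1}{4} \cdot 3 = - \frac{1}{2} + \frac{3}{4} = \frac{1}{4} \approx 0.25$)
$B = 4$ ($B = \left(-2\right)^{2} = 4$)
$- 17 \left(15 + 1\right) B = - 17 \left(15 + 1\right) 4 = \left(-17\right) 16 \cdot 4 = \left(-272\right) 4 = -1088$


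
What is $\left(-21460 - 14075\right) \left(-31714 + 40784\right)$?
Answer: $-322302450$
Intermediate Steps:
$\left(-21460 - 14075\right) \left(-31714 + 40784\right) = \left(-35535\right) 9070 = -322302450$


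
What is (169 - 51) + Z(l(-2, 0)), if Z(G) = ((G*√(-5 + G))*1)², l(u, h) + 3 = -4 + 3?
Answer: -26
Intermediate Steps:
l(u, h) = -4 (l(u, h) = -3 + (-4 + 3) = -3 - 1 = -4)
Z(G) = G²*(-5 + G) (Z(G) = (G*√(-5 + G))² = G²*(-5 + G))
(169 - 51) + Z(l(-2, 0)) = (169 - 51) + (-4)²*(-5 - 4) = 118 + 16*(-9) = 118 - 144 = -26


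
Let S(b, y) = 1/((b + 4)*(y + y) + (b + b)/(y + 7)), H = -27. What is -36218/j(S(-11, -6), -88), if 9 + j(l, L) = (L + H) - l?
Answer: 2245516/7689 ≈ 292.04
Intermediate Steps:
S(b, y) = 1/(2*b/(7 + y) + 2*y*(4 + b)) (S(b, y) = 1/((4 + b)*(2*y) + (2*b)/(7 + y)) = 1/(2*y*(4 + b) + 2*b/(7 + y)) = 1/(2*b/(7 + y) + 2*y*(4 + b)))
j(l, L) = -36 + L - l (j(l, L) = -9 + ((L - 27) - l) = -9 + ((-27 + L) - l) = -9 + (-27 + L - l) = -36 + L - l)
-36218/j(S(-11, -6), -88) = -36218/(-36 - 88 - (7 - 6)/(2*(-11 + 4*(-6)**2 + 28*(-6) - 11*(-6)**2 + 7*(-11)*(-6)))) = -36218/(-36 - 88 - 1/(2*(-11 + 4*36 - 168 - 11*36 + 462))) = -36218/(-36 - 88 - 1/(2*(-11 + 144 - 168 - 396 + 462))) = -36218/(-36 - 88 - 1/(2*31)) = -36218/(-36 - 88 - 1*1/62) = -36218/(-36 - 88 - 1/62) = -36218/(-7689/62) = -36218*(-62/7689) = 2245516/7689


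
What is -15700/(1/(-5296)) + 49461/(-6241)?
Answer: 518921625739/6241 ≈ 8.3147e+7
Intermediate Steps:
-15700/(1/(-5296)) + 49461/(-6241) = -15700/(-1/5296) + 49461*(-1/6241) = -15700*(-5296) - 49461/6241 = 83147200 - 49461/6241 = 518921625739/6241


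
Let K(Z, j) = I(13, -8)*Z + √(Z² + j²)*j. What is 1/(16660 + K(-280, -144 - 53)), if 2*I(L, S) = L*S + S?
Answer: -32340/3502888481 - 197*√117209/3502888481 ≈ -2.8486e-5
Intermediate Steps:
I(L, S) = S/2 + L*S/2 (I(L, S) = (L*S + S)/2 = (S + L*S)/2 = S/2 + L*S/2)
K(Z, j) = -56*Z + j*√(Z² + j²) (K(Z, j) = ((½)*(-8)*(1 + 13))*Z + √(Z² + j²)*j = ((½)*(-8)*14)*Z + j*√(Z² + j²) = -56*Z + j*√(Z² + j²))
1/(16660 + K(-280, -144 - 53)) = 1/(16660 + (-56*(-280) + (-144 - 53)*√((-280)² + (-144 - 53)²))) = 1/(16660 + (15680 - 197*√(78400 + (-197)²))) = 1/(16660 + (15680 - 197*√(78400 + 38809))) = 1/(16660 + (15680 - 197*√117209)) = 1/(32340 - 197*√117209)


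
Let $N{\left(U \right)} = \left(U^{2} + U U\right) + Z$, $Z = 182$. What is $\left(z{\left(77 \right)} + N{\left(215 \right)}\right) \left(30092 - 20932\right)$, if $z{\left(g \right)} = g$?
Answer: $849214440$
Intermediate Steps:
$N{\left(U \right)} = 182 + 2 U^{2}$ ($N{\left(U \right)} = \left(U^{2} + U U\right) + 182 = \left(U^{2} + U^{2}\right) + 182 = 2 U^{2} + 182 = 182 + 2 U^{2}$)
$\left(z{\left(77 \right)} + N{\left(215 \right)}\right) \left(30092 - 20932\right) = \left(77 + \left(182 + 2 \cdot 215^{2}\right)\right) \left(30092 - 20932\right) = \left(77 + \left(182 + 2 \cdot 46225\right)\right) 9160 = \left(77 + \left(182 + 92450\right)\right) 9160 = \left(77 + 92632\right) 9160 = 92709 \cdot 9160 = 849214440$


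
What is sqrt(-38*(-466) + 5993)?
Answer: sqrt(23701) ≈ 153.95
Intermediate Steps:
sqrt(-38*(-466) + 5993) = sqrt(17708 + 5993) = sqrt(23701)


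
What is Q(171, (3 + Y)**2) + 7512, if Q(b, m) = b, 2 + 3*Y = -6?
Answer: 7683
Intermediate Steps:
Y = -8/3 (Y = -2/3 + (1/3)*(-6) = -2/3 - 2 = -8/3 ≈ -2.6667)
Q(171, (3 + Y)**2) + 7512 = 171 + 7512 = 7683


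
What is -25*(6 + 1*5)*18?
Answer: -4950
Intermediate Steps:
-25*(6 + 1*5)*18 = -25*(6 + 5)*18 = -25*11*18 = -275*18 = -4950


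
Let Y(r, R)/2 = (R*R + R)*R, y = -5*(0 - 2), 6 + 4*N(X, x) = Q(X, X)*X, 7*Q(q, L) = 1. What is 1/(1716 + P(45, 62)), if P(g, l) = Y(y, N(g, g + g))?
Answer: 10976/18835095 ≈ 0.00058274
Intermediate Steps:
Q(q, L) = 1/7 (Q(q, L) = (1/7)*1 = 1/7)
N(X, x) = -3/2 + X/28 (N(X, x) = -3/2 + (X/7)/4 = -3/2 + X/28)
y = 10 (y = -5*(-2) = 10)
Y(r, R) = 2*R*(R + R**2) (Y(r, R) = 2*((R*R + R)*R) = 2*((R**2 + R)*R) = 2*((R + R**2)*R) = 2*(R*(R + R**2)) = 2*R*(R + R**2))
P(g, l) = 2*(-3/2 + g/28)**2*(-1/2 + g/28) (P(g, l) = 2*(-3/2 + g/28)**2*(1 + (-3/2 + g/28)) = 2*(-3/2 + g/28)**2*(-1/2 + g/28))
1/(1716 + P(45, 62)) = 1/(1716 + (-42 + 45)**2*(-14 + 45)/10976) = 1/(1716 + (1/10976)*3**2*31) = 1/(1716 + (1/10976)*9*31) = 1/(1716 + 279/10976) = 1/(18835095/10976) = 10976/18835095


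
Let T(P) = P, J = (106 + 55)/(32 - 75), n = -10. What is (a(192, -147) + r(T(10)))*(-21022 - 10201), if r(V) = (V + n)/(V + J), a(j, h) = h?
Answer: 4589781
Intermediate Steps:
J = -161/43 (J = 161/(-43) = 161*(-1/43) = -161/43 ≈ -3.7442)
r(V) = (-10 + V)/(-161/43 + V) (r(V) = (V - 10)/(V - 161/43) = (-10 + V)/(-161/43 + V))
(a(192, -147) + r(T(10)))*(-21022 - 10201) = (-147 + 43*(-10 + 10)/(-161 + 43*10))*(-21022 - 10201) = (-147 + 43*0/(-161 + 430))*(-31223) = (-147 + 43*0/269)*(-31223) = (-147 + 43*(1/269)*0)*(-31223) = (-147 + 0)*(-31223) = -147*(-31223) = 4589781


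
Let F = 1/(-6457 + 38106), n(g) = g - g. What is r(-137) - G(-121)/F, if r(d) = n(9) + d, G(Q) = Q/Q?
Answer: -31786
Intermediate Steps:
G(Q) = 1
n(g) = 0
r(d) = d (r(d) = 0 + d = d)
F = 1/31649 ≈ 3.1597e-5
r(-137) - G(-121)/F = -137 - 1/1/31649 = -137 - 31649 = -31786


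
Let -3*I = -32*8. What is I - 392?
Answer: -920/3 ≈ -306.67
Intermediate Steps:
I = 256/3 (I = -(-32)*8/3 = -⅓*(-256) = 256/3 ≈ 85.333)
I - 392 = 256/3 - 392 = -920/3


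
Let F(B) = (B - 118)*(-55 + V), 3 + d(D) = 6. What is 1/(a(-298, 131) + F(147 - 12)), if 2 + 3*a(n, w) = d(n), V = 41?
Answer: -3/713 ≈ -0.0042076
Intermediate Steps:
d(D) = 3 (d(D) = -3 + 6 = 3)
a(n, w) = ⅓ (a(n, w) = -⅔ + (⅓)*3 = -⅔ + 1 = ⅓)
F(B) = 1652 - 14*B (F(B) = (B - 118)*(-55 + 41) = (-118 + B)*(-14) = 1652 - 14*B)
1/(a(-298, 131) + F(147 - 12)) = 1/(⅓ + (1652 - 14*(147 - 12))) = 1/(⅓ + (1652 - 14*135)) = 1/(⅓ + (1652 - 1890)) = 1/(⅓ - 238) = 1/(-713/3) = -3/713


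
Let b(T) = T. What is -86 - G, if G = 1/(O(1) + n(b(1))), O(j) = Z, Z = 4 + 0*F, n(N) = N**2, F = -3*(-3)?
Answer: -431/5 ≈ -86.200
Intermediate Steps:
F = 9
Z = 4 (Z = 4 + 0*9 = 4 + 0 = 4)
O(j) = 4
G = 1/5 (G = 1/(4 + 1**2) = 1/(4 + 1) = 1/5 ≈ 0.20000)
-86 - G = -86 - 1*1/5 = -86 - 1/5 = -431/5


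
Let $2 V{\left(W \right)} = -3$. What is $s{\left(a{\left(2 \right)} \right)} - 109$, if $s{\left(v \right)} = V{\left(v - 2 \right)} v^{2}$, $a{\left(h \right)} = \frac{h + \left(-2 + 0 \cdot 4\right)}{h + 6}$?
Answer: $-109$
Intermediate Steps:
$V{\left(W \right)} = - \frac{3}{2}$ ($V{\left(W \right)} = \frac{1}{2} \left(-3\right) = - \frac{3}{2}$)
$a{\left(h \right)} = \frac{-2 + h}{6 + h}$ ($a{\left(h \right)} = \frac{h + \left(-2 + 0\right)}{6 + h} = \frac{h - 2}{6 + h} = \frac{-2 + h}{6 + h}$)
$s{\left(v \right)} = - \frac{3 v^{2}}{2}$
$s{\left(a{\left(2 \right)} \right)} - 109 = - \frac{3 \left(\frac{-2 + 2}{6 + 2}\right)^{2}}{2} - 109 = - \frac{3 \left(\frac{1}{8} \cdot 0\right)^{2}}{2} - 109 = - \frac{3 \cdot 0^{2}}{2} - 109 = \left(- \frac{3}{2}\right) 0 - 109 = 0 - 109 = -109$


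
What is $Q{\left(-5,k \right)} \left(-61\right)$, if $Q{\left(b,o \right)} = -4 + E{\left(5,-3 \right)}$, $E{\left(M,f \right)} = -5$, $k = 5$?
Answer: $549$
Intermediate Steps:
$Q{\left(b,o \right)} = -9$ ($Q{\left(b,o \right)} = -4 - 5 = -9$)
$Q{\left(-5,k \right)} \left(-61\right) = \left(-9\right) \left(-61\right) = 549$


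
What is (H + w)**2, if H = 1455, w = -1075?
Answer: 144400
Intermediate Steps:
(H + w)**2 = (1455 - 1075)**2 = 380**2 = 144400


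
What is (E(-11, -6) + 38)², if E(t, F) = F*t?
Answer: 10816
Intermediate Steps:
(E(-11, -6) + 38)² = (-6*(-11) + 38)² = (66 + 38)² = 104² = 10816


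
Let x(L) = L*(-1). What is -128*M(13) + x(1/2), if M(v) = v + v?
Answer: -6657/2 ≈ -3328.5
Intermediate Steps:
M(v) = 2*v
x(L) = -L
-128*M(13) + x(1/2) = -256*13 - 1/2 = -128*26 - 1*1/2 = -3328 - 1/2 = -6657/2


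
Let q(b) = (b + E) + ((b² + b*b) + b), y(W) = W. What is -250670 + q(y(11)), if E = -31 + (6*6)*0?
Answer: -250437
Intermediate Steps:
E = -31 (E = -31 + 36*0 = -31 + 0 = -31)
q(b) = -31 + 2*b + 2*b² (q(b) = (b - 31) + ((b² + b*b) + b) = (-31 + b) + ((b² + b²) + b) = (-31 + b) + (2*b² + b) = (-31 + b) + (b + 2*b²) = -31 + 2*b + 2*b²)
-250670 + q(y(11)) = -250670 + (-31 + 2*11 + 2*11²) = -250670 + (-31 + 22 + 2*121) = -250670 + (-31 + 22 + 242) = -250670 + 233 = -250437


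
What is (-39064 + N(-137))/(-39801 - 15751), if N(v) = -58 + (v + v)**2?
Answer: -17977/27776 ≈ -0.64721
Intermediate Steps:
N(v) = -58 + 4*v**2 (N(v) = -58 + (2*v)**2 = -58 + 4*v**2)
(-39064 + N(-137))/(-39801 - 15751) = (-39064 + (-58 + 4*(-137)**2))/(-39801 - 15751) = (-39064 + (-58 + 4*18769))/(-55552) = (-39064 + (-58 + 75076))*(-1/55552) = (-39064 + 75018)*(-1/55552) = 35954*(-1/55552) = -17977/27776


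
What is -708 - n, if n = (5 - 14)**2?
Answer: -789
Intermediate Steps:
n = 81 (n = (-9)**2 = 81)
-708 - n = -708 - 1*81 = -708 - 81 = -789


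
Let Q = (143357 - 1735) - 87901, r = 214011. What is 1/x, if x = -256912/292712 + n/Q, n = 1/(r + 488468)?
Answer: -1380791084921451/1211914097128337 ≈ -1.1393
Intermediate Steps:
Q = 53721 (Q = 141622 - 87901 = 53721)
n = 1/702479 (n = 1/(214011 + 488468) = 1/702479 ≈ 1.4235e-6)
x = -1211914097128337/1380791084921451 (x = -256912/292712 + (1/702479)/53721 = -256912*1/292712 + (1/702479)*(1/53721) = -32114/36589 + 1/37737874359 = -1211914097128337/1380791084921451 ≈ -0.87770)
1/x = 1/(-1211914097128337/1380791084921451) = -1380791084921451/1211914097128337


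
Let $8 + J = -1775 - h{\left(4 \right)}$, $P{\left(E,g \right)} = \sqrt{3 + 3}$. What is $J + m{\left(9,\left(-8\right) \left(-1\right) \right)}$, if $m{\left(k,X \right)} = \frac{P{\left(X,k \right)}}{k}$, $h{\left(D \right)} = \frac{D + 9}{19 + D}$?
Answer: $- \frac{41022}{23} + \frac{\sqrt{6}}{9} \approx -1783.3$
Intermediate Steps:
$h{\left(D \right)} = \frac{9 + D}{19 + D}$
$P{\left(E,g \right)} = \sqrt{6}$
$m{\left(k,X \right)} = \frac{\sqrt{6}}{k}$
$J = - \frac{41022}{23}$ ($J = -8 - \left(1775 + \frac{9 + 4}{19 + 4}\right) = -8 - \left(1775 + \frac{1}{23} \cdot 13\right) = -8 - \frac{40838}{23} = - \frac{41022}{23} \approx -1783.6$)
$J + m{\left(9,\left(-8\right) \left(-1\right) \right)} = - \frac{41022}{23} + \frac{\sqrt{6}}{9}$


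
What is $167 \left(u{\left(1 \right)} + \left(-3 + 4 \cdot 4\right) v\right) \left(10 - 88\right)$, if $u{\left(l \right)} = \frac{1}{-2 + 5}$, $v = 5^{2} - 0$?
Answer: $-4237792$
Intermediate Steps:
$v = 25$ ($v = 25 + 0 = 25$)
$u{\left(l \right)} = \frac{1}{3}$
$167 \left(u{\left(1 \right)} + \left(-3 + 4 \cdot 4\right) v\right) \left(10 - 88\right) = 167 \left(\frac{1}{3} + \left(-3 + 4 \cdot 4\right) 25\right) \left(10 - 88\right) = 167 \left(\frac{1}{3} + \left(-3 + 16\right) 25\right) \left(-78\right) = 167 \left(\frac{1}{3} + 13 \cdot 25\right) \left(-78\right) = 167 \left(\frac{1}{3} + 325\right) \left(-78\right) = 167 \cdot \frac{976}{3} \left(-78\right) = \frac{162992}{3} \left(-78\right) = -4237792$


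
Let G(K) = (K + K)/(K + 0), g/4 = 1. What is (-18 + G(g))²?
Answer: 256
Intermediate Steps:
g = 4 (g = 4*1 = 4)
G(K) = 2 (G(K) = (2*K)/K = 2)
(-18 + G(g))² = (-18 + 2)² = (-16)² = 256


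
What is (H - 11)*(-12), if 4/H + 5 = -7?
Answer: 136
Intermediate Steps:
H = -⅓ (H = 4/(-5 - 7) = 4/(-12) = 4*(-1/12) = -⅓ ≈ -0.33333)
(H - 11)*(-12) = (-⅓ - 11)*(-12) = -34/3*(-12) = 136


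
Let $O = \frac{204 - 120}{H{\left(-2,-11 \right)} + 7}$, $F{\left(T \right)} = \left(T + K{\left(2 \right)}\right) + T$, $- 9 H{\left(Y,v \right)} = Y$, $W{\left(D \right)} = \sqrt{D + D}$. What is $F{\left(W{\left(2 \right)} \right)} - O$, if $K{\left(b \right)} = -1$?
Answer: $- \frac{561}{65} \approx -8.6308$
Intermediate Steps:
$W{\left(D \right)} = \sqrt{2} \sqrt{D}$ ($W{\left(D \right)} = \sqrt{2 D} = \sqrt{2} \sqrt{D}$)
$H{\left(Y,v \right)} = - \frac{Y}{9}$
$F{\left(T \right)} = -1 + 2 T$ ($F{\left(T \right)} = \left(T - 1\right) + T = \left(-1 + T\right) + T = -1 + 2 T$)
$O = \frac{756}{65}$ ($O = \frac{204 - 120}{\left(- \frac{1}{9}\right) \left(-2\right) + 7} = \frac{84}{\frac{2}{9} + 7} = \frac{84}{\frac{65}{9}} = 84 \cdot \frac{9}{65} = \frac{756}{65} \approx 11.631$)
$F{\left(W{\left(2 \right)} \right)} - O = \left(-1 + 2 \sqrt{2} \sqrt{2}\right) - \frac{756}{65} = \left(-1 + 2 \cdot 2\right) - \frac{756}{65} = \left(-1 + 4\right) - \frac{756}{65} = 3 - \frac{756}{65} = - \frac{561}{65}$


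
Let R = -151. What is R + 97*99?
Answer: 9452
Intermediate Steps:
R + 97*99 = -151 + 97*99 = -151 + 9603 = 9452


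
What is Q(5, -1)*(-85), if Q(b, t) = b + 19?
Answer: -2040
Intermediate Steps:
Q(b, t) = 19 + b
Q(5, -1)*(-85) = (19 + 5)*(-85) = 24*(-85) = -2040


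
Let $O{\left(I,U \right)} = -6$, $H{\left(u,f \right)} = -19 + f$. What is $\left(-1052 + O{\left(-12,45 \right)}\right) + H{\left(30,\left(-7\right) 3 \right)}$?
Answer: $-1098$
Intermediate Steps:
$\left(-1052 + O{\left(-12,45 \right)}\right) + H{\left(30,\left(-7\right) 3 \right)} = \left(-1052 - 6\right) - 40 = -1058 - 40 = -1098$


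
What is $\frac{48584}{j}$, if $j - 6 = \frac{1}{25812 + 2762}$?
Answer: $\frac{1388239216}{171445} \approx 8097.3$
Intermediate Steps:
$j = \frac{171445}{28574}$ ($j = 6 + \frac{1}{25812 + 2762} = 6 + \frac{1}{28574} = \frac{171445}{28574} \approx 6.0$)
$\frac{48584}{j} = \frac{48584}{\frac{171445}{28574}} = 48584 \cdot \frac{28574}{171445} = \frac{1388239216}{171445}$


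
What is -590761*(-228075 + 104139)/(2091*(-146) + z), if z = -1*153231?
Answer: -24405518432/152839 ≈ -1.5968e+5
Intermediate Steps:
z = -153231
-590761*(-228075 + 104139)/(2091*(-146) + z) = -590761*(-228075 + 104139)/(2091*(-146) - 153231) = -590761*(-123936/(-305286 - 153231)) = -590761/((-458517*(-1/123936))) = -590761/152839/41312 = -590761*41312/152839 = -24405518432/152839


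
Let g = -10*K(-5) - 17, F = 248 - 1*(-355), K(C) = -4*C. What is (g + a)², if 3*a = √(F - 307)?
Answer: 424097/9 - 868*√74/3 ≈ 44633.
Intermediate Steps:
F = 603 (F = 248 + 355 = 603)
a = 2*√74/3 (a = √(603 - 307)/3 = √296/3 = (2*√74)/3 = 2*√74/3 ≈ 5.7349)
g = -217 (g = -(-40)*(-5) - 17 = -10*20 - 17 = -200 - 17 = -217)
(g + a)² = (-217 + 2*√74/3)²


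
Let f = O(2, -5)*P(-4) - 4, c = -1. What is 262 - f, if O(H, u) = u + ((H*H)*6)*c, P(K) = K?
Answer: 150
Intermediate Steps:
O(H, u) = u - 6*H² (O(H, u) = u + ((H*H)*6)*(-1) = u + (H²*6)*(-1) = u + (6*H²)*(-1) = u - 6*H²)
f = 112 (f = (-5 - 6*2²)*(-4) - 4 = (-5 - 6*4)*(-4) - 4 = (-5 - 24)*(-4) - 4 = -29*(-4) - 4 = 116 - 4 = 112)
262 - f = 262 - 1*112 = 262 - 112 = 150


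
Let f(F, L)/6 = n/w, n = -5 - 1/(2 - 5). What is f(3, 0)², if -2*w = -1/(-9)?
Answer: 254016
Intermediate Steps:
w = -1/18 (w = -(-1)/(2*(-9)) = -(-1)*(-1)/(2*9) = -½*⅑ = -1/18 ≈ -0.055556)
n = -14/3 (n = -5 - 1/(-3) = -5 - 1*(-⅓) = -5 + ⅓ = -14/3 ≈ -4.6667)
f(F, L) = 504 (f(F, L) = 6*(-14/(3*(-1/18))) = 6*(-14/3*(-18)) = 6*84 = 504)
f(3, 0)² = 504² = 254016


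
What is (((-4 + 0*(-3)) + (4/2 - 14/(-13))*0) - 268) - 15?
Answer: -287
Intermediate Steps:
(((-4 + 0*(-3)) + (4/2 - 14/(-13))*0) - 268) - 15 = (((-4 + 0) + (4*(½) - 14*(-1/13))*0) - 268) - 15 = ((-4 + (2 + 14/13)*0) - 268) - 15 = ((-4 + (40/13)*0) - 268) - 15 = ((-4 + 0) - 268) - 15 = (-4 - 268) - 15 = -272 - 15 = -287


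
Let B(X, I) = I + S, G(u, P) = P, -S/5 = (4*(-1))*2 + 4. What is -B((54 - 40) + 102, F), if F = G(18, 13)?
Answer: -33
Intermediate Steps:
S = 20 (S = -5*((4*(-1))*2 + 4) = -5*(-4*2 + 4) = -5*(-8 + 4) = -5*(-4) = 20)
F = 13
B(X, I) = 20 + I (B(X, I) = I + 20 = 20 + I)
-B((54 - 40) + 102, F) = -(20 + 13) = -1*33 = -33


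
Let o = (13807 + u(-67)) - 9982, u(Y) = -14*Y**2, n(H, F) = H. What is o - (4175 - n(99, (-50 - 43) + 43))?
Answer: -63097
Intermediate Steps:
o = -59021 (o = (13807 - 14*(-67)**2) - 9982 = (13807 - 14*4489) - 9982 = (13807 - 62846) - 9982 = -49039 - 9982 = -59021)
o - (4175 - n(99, (-50 - 43) + 43)) = -59021 - (4175 - 1*99) = -59021 - (4175 - 99) = -59021 - 1*4076 = -59021 - 4076 = -63097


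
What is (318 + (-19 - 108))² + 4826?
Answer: 41307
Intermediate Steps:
(318 + (-19 - 108))² + 4826 = (318 - 127)² + 4826 = 191² + 4826 = 36481 + 4826 = 41307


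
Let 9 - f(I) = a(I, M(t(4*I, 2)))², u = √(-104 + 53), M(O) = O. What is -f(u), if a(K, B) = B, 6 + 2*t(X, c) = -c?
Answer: 7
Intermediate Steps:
t(X, c) = -3 - c/2 (t(X, c) = -3 + (-c)/2 = -3 - c/2)
u = I*√51 (u = √(-51) = I*√51 ≈ 7.1414*I)
f(I) = -7 (f(I) = 9 - (-3 - ½*2)² = 9 - (-3 - 1)² = 9 - 1*(-4)² = 9 - 1*16 = 9 - 16 = -7)
-f(u) = -1*(-7) = 7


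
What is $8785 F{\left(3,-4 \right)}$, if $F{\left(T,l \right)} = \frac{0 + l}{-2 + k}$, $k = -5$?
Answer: $5020$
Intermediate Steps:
$F{\left(T,l \right)} = - \frac{l}{7}$ ($F{\left(T,l \right)} = \frac{0 + l}{-2 - 5} = \frac{l}{-7} = l \left(- \frac{1}{7}\right) = - \frac{l}{7}$)
$8785 F{\left(3,-4 \right)} = 8785 \left(\left(- \frac{1}{7}\right) \left(-4\right)\right) = 8785 \cdot \frac{4}{7} = 5020$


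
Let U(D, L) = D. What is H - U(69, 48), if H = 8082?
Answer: 8013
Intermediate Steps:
H - U(69, 48) = 8082 - 1*69 = 8082 - 69 = 8013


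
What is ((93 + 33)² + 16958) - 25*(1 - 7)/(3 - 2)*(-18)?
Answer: 30134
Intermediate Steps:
((93 + 33)² + 16958) - 25*(1 - 7)/(3 - 2)*(-18) = (126² + 16958) - (-150)/1*(-18) = (15876 + 16958) - (-150)*(-18) = 32834 - 25*(-6)*(-18) = 32834 + 150*(-18) = 32834 - 2700 = 30134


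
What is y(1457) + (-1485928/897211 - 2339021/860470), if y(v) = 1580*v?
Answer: 1777240233586453609/772023149170 ≈ 2.3021e+6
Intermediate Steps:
y(1457) + (-1485928/897211 - 2339021/860470) = 1580*1457 + (-1485928/897211 - 2339021/860470) = 2302060 + (-1485928*1/897211 - 2339021*1/860470) = 2302060 + (-1485928/897211 - 2339021/860470) = 2302060 - 3377191836591/772023149170 = 1777240233586453609/772023149170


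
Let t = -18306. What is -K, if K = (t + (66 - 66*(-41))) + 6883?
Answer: 8651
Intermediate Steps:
K = -8651 (K = (-18306 + (66 - 66*(-41))) + 6883 = (-18306 + (66 + 2706)) + 6883 = (-18306 + 2772) + 6883 = -15534 + 6883 = -8651)
-K = -1*(-8651) = 8651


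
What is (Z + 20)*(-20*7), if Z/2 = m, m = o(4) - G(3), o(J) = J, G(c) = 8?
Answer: -1680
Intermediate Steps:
m = -4 (m = 4 - 1*8 = 4 - 8 = -4)
Z = -8 (Z = 2*(-4) = -8)
(Z + 20)*(-20*7) = (-8 + 20)*(-20*7) = 12*(-140) = -1680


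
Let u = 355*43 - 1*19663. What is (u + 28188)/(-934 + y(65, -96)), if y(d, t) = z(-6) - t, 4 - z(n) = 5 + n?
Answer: -23790/833 ≈ -28.559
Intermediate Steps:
z(n) = -1 - n (z(n) = 4 - (5 + n) = 4 + (-5 - n) = -1 - n)
y(d, t) = 5 - t (y(d, t) = (-1 - 1*(-6)) - t = (-1 + 6) - t = 5 - t)
u = -4398 (u = 15265 - 19663 = -4398)
(u + 28188)/(-934 + y(65, -96)) = (-4398 + 28188)/(-934 + (5 - 1*(-96))) = 23790/(-934 + (5 + 96)) = 23790/(-934 + 101) = 23790/(-833) = 23790*(-1/833) = -23790/833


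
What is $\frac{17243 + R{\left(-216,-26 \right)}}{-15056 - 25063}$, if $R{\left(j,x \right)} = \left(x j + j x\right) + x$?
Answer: $- \frac{9483}{13373} \approx -0.70912$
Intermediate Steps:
$R{\left(j,x \right)} = x + 2 j x$ ($R{\left(j,x \right)} = \left(j x + j x\right) + x = 2 j x + x = x + 2 j x$)
$\frac{17243 + R{\left(-216,-26 \right)}}{-15056 - 25063} = \frac{17243 - 26 \left(1 + 2 \left(-216\right)\right)}{-15056 - 25063} = \frac{17243 - 26 \left(1 - 432\right)}{-40119} = \left(17243 - -11206\right) \left(- \frac{1}{40119}\right) = \left(17243 + 11206\right) \left(- \frac{1}{40119}\right) = 28449 \left(- \frac{1}{40119}\right) = - \frac{9483}{13373}$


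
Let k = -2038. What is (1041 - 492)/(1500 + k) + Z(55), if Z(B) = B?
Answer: 29041/538 ≈ 53.980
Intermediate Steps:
(1041 - 492)/(1500 + k) + Z(55) = (1041 - 492)/(1500 - 2038) + 55 = 549/(-538) + 55 = 549*(-1/538) + 55 = -549/538 + 55 = 29041/538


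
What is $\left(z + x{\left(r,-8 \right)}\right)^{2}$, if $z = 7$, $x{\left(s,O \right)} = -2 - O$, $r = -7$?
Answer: $169$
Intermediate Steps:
$\left(z + x{\left(r,-8 \right)}\right)^{2} = \left(7 - -6\right)^{2} = \left(7 + \left(-2 + 8\right)\right)^{2} = \left(7 + 6\right)^{2} = 13^{2} = 169$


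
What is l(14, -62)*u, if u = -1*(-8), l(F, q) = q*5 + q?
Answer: -2976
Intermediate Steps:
l(F, q) = 6*q (l(F, q) = 5*q + q = 6*q)
u = 8
l(14, -62)*u = (6*(-62))*8 = -372*8 = -2976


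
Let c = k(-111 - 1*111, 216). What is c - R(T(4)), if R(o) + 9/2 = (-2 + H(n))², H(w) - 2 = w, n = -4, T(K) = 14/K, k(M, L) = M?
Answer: -467/2 ≈ -233.50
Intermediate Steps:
c = -222 (c = -111 - 1*111 = -111 - 111 = -222)
H(w) = 2 + w
R(o) = 23/2 (R(o) = -9/2 + (-2 + (2 - 4))² = -9/2 + (-2 - 2)² = -9/2 + (-4)² = -9/2 + 16 = 23/2)
c - R(T(4)) = -222 - 1*23/2 = -222 - 23/2 = -467/2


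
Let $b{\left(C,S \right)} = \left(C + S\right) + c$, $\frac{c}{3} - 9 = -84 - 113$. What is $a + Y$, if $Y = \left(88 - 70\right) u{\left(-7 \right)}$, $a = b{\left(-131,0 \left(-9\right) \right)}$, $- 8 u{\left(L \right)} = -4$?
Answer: $-686$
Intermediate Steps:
$u{\left(L \right)} = \frac{1}{2}$ ($u{\left(L \right)} = \left(- \frac{1}{8}\right) \left(-4\right) = \frac{1}{2}$)
$c = -564$ ($c = 27 + 3 \left(-84 - 113\right) = 27 + 3 \left(-197\right) = 27 - 591 = -564$)
$b{\left(C,S \right)} = -564 + C + S$ ($b{\left(C,S \right)} = \left(C + S\right) - 564 = -564 + C + S$)
$a = -695$ ($a = -564 - 131 + 0 \left(-9\right) = -564 - 131 + 0 = -695$)
$Y = 9$ ($Y = \left(88 - 70\right) \frac{1}{2} = 18 \cdot \frac{1}{2} = 9$)
$a + Y = -695 + 9 = -686$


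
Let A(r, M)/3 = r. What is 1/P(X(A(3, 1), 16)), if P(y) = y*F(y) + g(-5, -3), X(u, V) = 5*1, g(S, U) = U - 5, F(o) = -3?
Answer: -1/23 ≈ -0.043478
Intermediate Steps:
g(S, U) = -5 + U
A(r, M) = 3*r
X(u, V) = 5
P(y) = -8 - 3*y (P(y) = y*(-3) + (-5 - 3) = -3*y - 8 = -8 - 3*y)
1/P(X(A(3, 1), 16)) = 1/(-8 - 3*5) = 1/(-8 - 15) = 1/(-23) = -1/23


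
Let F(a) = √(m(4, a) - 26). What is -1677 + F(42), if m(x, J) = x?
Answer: -1677 + I*√22 ≈ -1677.0 + 4.6904*I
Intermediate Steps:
F(a) = I*√22 (F(a) = √(4 - 26) = √(-22) = I*√22)
-1677 + F(42) = -1677 + I*√22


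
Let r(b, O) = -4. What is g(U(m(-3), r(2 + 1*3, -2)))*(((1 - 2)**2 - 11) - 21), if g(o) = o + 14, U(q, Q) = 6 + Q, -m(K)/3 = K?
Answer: -496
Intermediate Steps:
m(K) = -3*K
g(o) = 14 + o
g(U(m(-3), r(2 + 1*3, -2)))*(((1 - 2)**2 - 11) - 21) = (14 + (6 - 4))*(((1 - 2)**2 - 11) - 21) = (14 + 2)*(((-1)**2 - 11) - 21) = 16*((1 - 11) - 21) = 16*(-10 - 21) = 16*(-31) = -496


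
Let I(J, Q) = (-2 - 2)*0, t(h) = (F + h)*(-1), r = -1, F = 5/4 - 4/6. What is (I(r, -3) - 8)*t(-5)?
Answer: -106/3 ≈ -35.333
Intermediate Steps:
F = 7/12 (F = 5*(1/4) - 4*1/6 = 5/4 - 2/3 = 7/12 ≈ 0.58333)
t(h) = -7/12 - h (t(h) = (7/12 + h)*(-1) = -7/12 - h)
I(J, Q) = 0 (I(J, Q) = -4*0 = 0)
(I(r, -3) - 8)*t(-5) = (0 - 8)*(-7/12 - 1*(-5)) = -8*(-7/12 + 5) = -8*53/12 = -106/3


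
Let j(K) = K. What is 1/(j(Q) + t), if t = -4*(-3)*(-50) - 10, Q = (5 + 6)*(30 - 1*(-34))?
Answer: 1/94 ≈ 0.010638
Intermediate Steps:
Q = 704 (Q = 11*(30 + 34) = 11*64 = 704)
t = -610 (t = 12*(-50) - 10 = -600 - 10 = -610)
1/(j(Q) + t) = 1/(704 - 610) = 1/94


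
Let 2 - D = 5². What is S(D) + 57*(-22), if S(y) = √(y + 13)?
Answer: -1254 + I*√10 ≈ -1254.0 + 3.1623*I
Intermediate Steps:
D = -23 (D = 2 - 1*5² = 2 - 1*25 = 2 - 25 = -23)
S(y) = √(13 + y)
S(D) + 57*(-22) = √(13 - 23) + 57*(-22) = √(-10) - 1254 = I*√10 - 1254 = -1254 + I*√10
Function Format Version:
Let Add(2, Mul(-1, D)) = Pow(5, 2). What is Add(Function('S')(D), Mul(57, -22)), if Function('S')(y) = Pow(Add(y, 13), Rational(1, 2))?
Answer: Add(-1254, Mul(I, Pow(10, Rational(1, 2)))) ≈ Add(-1254.0, Mul(3.1623, I))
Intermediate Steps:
D = -23 (D = Add(2, Mul(-1, Pow(5, 2))) = Add(2, Mul(-1, 25)) = Add(2, -25) = -23)
Function('S')(y) = Pow(Add(13, y), Rational(1, 2))
Add(Function('S')(D), Mul(57, -22)) = Add(Pow(Add(13, -23), Rational(1, 2)), Mul(57, -22)) = Add(Pow(-10, Rational(1, 2)), -1254) = Add(Mul(I, Pow(10, Rational(1, 2))), -1254) = Add(-1254, Mul(I, Pow(10, Rational(1, 2))))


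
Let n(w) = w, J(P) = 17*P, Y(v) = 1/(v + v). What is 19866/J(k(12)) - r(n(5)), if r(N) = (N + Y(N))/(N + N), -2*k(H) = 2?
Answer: -1987467/1700 ≈ -1169.1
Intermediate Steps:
Y(v) = 1/(2*v)
k(H) = -1 (k(H) = -½*2 = -1)
r(N) = (N + 1/(2*N))/(2*N) (r(N) = (N + 1/(2*N))/(N + N) = (N + 1/(2*N))/((2*N)) = (N + 1/(2*N))*(1/(2*N)) = (N + 1/(2*N))/(2*N))
19866/J(k(12)) - r(n(5)) = 19866/((17*(-1))) - (½ + (¼)/5²) = 19866/(-17) - (½ + (¼)*(1/25)) = 19866*(-1/17) - (½ + 1/100) = -19866/17 - 1*51/100 = -19866/17 - 51/100 = -1987467/1700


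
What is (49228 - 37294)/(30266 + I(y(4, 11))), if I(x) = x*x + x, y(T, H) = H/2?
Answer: 47736/121207 ≈ 0.39384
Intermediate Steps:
y(T, H) = H/2 (y(T, H) = H*(1/2) = H/2)
I(x) = x + x**2 (I(x) = x**2 + x = x + x**2)
(49228 - 37294)/(30266 + I(y(4, 11))) = (49228 - 37294)/(30266 + ((1/2)*11)*(1 + (1/2)*11)) = 11934/(30266 + 11*(1 + 11/2)/2) = 11934/(30266 + (11/2)*(13/2)) = 11934/(30266 + 143/4) = 11934/(121207/4) = 11934*(4/121207) = 47736/121207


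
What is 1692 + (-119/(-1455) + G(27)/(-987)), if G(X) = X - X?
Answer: 2461979/1455 ≈ 1692.1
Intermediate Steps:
G(X) = 0
1692 + (-119/(-1455) + G(27)/(-987)) = 1692 + (-119/(-1455) + 0/(-987)) = 1692 + (-119*(-1/1455) + 0*(-1/987)) = 1692 + (119/1455 + 0) = 1692 + 119/1455 = 2461979/1455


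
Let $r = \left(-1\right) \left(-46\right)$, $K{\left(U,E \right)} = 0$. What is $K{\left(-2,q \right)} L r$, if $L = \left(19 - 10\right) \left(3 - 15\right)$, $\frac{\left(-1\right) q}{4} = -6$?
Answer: $0$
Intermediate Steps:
$q = 24$ ($q = \left(-4\right) \left(-6\right) = 24$)
$L = -108$ ($L = 9 \left(-12\right) = -108$)
$r = 46$
$K{\left(-2,q \right)} L r = 0 \left(-108\right) 46 = 0 \cdot 46 = 0$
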